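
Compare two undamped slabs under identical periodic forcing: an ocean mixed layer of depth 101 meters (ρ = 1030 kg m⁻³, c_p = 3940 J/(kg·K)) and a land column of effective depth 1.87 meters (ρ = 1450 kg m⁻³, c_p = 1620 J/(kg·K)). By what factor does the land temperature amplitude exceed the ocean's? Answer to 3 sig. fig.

C_ocean = 1030 × 3940 × 101 = 4.10×10^8 J/(m²·K).
C_land = 1450 × 1620 × 1.87 = 4.39×10^6 J/(m²·K).
Undamped amplitude ∝ 1/C, so A_land/A_ocean = C_ocean/C_land = 93.3.

93.3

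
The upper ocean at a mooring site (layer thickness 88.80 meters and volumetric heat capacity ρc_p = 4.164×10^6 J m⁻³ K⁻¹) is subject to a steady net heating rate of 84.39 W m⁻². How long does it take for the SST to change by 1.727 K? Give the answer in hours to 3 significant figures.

2100 hours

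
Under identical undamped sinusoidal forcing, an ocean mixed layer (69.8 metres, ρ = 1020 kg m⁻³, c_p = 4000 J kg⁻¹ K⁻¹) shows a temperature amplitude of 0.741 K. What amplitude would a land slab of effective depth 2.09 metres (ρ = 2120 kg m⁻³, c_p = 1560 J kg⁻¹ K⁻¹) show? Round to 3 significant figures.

30.5 K

C_ocean = 2.85×10^8 J/(m²·K); C_land = 6.91×10^6 J/(m²·K).
A ∝ 1/C ⇒ A_land = A_ocean × C_ocean/C_land = 0.741 × 41.2 = 30.5 K.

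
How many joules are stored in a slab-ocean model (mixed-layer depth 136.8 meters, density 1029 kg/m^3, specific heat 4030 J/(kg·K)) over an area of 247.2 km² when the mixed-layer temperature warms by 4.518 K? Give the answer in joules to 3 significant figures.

Areal heat capacity C = ρ c_p D = 1029 × 4030 × 136.8 = 5.67×10^8 J m⁻² K⁻¹.
Heat per unit area: q = C ΔT = 5.67×10^8 × 4.518 = 2.56×10^9 J/m².
Total heat: Q = q × A = 2.56×10^9 × (247.2 × 10⁶ m²) = 6.34×10^17 J.

6.34×10^17 J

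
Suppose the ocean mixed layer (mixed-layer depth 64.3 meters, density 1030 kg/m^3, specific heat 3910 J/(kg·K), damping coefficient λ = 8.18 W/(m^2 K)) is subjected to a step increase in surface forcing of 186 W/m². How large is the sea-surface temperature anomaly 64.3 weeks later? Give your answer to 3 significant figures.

16.1 K

Areal heat capacity C = ρ c_p D = 1030 × 3910 × 64.3 = 2.59×10^8 J/(m²·K).
τ = C / λ = 2.59×10^8 / 8.18 = 3.17×10^7 s.
Equilibrium anomaly ΔT_eq = F / λ = 186 / 8.18 = 22.7 K.
t = 64.3 weeks = 3.89×10^7 s, so t/τ = 1.23.
ΔT(t) = ΔT_eq (1 − e^(−t/τ)) = 22.7 × (1 − e^−1.23) = 16.1 K.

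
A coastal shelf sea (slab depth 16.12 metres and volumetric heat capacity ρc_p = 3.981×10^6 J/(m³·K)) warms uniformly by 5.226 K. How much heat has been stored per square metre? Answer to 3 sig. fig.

Areal heat capacity C = ρc_p × D = 3.981×10^6 × 16.12 = 6.42×10^7 J/(m^2 K).
ΔQ = C ΔT = 6.42×10^7 × 5.226 = 3.35×10^8 J/m².

3.35×10^8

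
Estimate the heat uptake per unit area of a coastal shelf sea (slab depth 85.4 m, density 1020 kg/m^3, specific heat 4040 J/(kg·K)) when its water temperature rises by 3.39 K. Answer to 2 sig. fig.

1.2×10^9

Areal heat capacity C = ρ c_p D = 1020 × 4040 × 85.4 = 3.52×10^8 J/(m²·K).
ΔQ = C ΔT = 3.52×10^8 × 3.39 = 1.19×10^9 J/m².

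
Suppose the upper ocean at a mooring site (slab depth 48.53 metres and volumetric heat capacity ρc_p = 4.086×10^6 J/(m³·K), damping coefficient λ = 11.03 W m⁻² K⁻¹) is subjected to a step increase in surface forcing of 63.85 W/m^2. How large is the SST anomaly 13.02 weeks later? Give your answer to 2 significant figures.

Areal heat capacity C = ρc_p × D = 4.086×10^6 × 48.53 = 1.98×10^8 J m⁻² K⁻¹.
τ = C / λ = 1.98×10^8 / 11.03 = 1.80×10^7 s.
Equilibrium anomaly ΔT_eq = F / λ = 63.85 / 11.03 = 5.79 K.
t = 13.02 weeks = 7.87×10^6 s, so t/τ = 0.438.
ΔT(t) = ΔT_eq (1 − e^(−t/τ)) = 5.79 × (1 − e^−0.438) = 2.05 K.

2.1 K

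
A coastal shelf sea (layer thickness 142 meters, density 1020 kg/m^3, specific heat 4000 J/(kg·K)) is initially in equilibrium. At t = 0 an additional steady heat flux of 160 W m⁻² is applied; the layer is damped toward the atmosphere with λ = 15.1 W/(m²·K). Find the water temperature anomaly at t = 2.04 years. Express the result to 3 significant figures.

Areal heat capacity C = ρ c_p D = 1020 × 4000 × 142 = 5.79×10^8 J/(m^2 K).
τ = C / λ = 5.79×10^8 / 15.1 = 3.84×10^7 s.
Equilibrium anomaly ΔT_eq = F / λ = 160 / 15.1 = 10.6 K.
t = 2.04 years = 6.44×10^7 s, so t/τ = 1.68.
ΔT(t) = ΔT_eq (1 − e^(−t/τ)) = 10.6 × (1 − e^−1.68) = 8.62 K.

8.62 K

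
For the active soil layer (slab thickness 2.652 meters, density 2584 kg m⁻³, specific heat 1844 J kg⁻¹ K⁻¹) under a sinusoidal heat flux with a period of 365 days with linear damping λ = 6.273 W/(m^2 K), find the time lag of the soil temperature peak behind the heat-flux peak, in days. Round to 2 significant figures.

Areal heat capacity C = ρ c_p D = 2584 × 1844 × 2.652 = 1.26×10^7 J/(m^2 K).
ω = 2π / 3.15×10^7 s = 1.99×10^-7 s⁻¹.
Phase lag φ = arctan(Cω/λ) = arctan(2.52/6.273) = 0.382 rad.
Time lag = φ / ω = 0.382 / 1.99×10^-7 = 1.92×10^6 s = 22.2 days.

22 days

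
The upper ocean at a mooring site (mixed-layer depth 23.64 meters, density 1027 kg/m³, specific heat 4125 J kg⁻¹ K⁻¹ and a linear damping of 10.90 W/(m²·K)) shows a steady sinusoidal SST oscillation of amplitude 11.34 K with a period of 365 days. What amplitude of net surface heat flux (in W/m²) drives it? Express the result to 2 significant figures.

260

Areal heat capacity C = ρ c_p D = 1027 × 4125 × 23.64 = 1.00×10^8 J/(m²·K).
ω = 2π / 3.15×10^7 s = 1.99×10^-7 s⁻¹.
√((Cω)² + λ²) = √((20.0)² + 10.90²) = 22.7 W/(m²·K).
F₀ = A × √((Cω)²+λ²) = 11.34 × 22.7 = 258 W/m².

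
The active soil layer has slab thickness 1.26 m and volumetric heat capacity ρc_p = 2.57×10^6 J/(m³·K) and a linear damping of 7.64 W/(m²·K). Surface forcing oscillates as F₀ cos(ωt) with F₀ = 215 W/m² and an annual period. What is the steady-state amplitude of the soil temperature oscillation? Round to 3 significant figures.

28.0 K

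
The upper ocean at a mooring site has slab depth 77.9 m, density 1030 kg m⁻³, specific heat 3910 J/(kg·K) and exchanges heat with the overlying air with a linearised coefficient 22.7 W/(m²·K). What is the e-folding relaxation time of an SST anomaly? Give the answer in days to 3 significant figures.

Areal heat capacity C = ρ c_p D = 1030 × 3910 × 77.9 = 3.14×10^8 J/(m^2 K).
Relaxation time τ = C / λ = 3.14×10^8 / 22.7 = 1.38×10^7 s.
In days: 1.38×10^7 s / (86400 s/day) = 160 days.

160 days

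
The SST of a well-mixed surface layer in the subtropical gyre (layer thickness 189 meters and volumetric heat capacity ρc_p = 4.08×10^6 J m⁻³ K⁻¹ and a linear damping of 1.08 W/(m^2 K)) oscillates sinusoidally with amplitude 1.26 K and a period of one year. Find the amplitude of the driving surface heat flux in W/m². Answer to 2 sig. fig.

190

Areal heat capacity C = ρc_p × D = 4.08×10^6 × 189 = 7.71×10^8 J/(m^2 K).
ω = 2π / 3.15×10^7 s = 1.99×10^-7 s⁻¹.
√((Cω)² + λ²) = √((154)² + 1.08²) = 154 W/(m²·K).
F₀ = A × √((Cω)²+λ²) = 1.26 × 154 = 194 W/m².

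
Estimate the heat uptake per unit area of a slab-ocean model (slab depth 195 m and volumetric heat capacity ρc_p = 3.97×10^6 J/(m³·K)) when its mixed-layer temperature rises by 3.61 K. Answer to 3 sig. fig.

Areal heat capacity C = ρc_p × D = 3.97×10^6 × 195 = 7.74×10^8 J m⁻² K⁻¹.
ΔQ = C ΔT = 7.74×10^8 × 3.61 = 2.79×10^9 J/m².

2.79×10^9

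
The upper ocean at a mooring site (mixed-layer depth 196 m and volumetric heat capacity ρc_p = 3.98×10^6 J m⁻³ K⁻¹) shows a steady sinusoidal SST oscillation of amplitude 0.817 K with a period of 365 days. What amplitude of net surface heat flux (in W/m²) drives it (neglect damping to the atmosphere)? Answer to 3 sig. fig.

127

Areal heat capacity C = ρc_p × D = 3.98×10^6 × 196 = 7.80×10^8 J/(m²·K).
ω = 2π / 3.15×10^7 s = 1.99×10^-7 s⁻¹.
Cω = 7.80×10^8 × 1.99×10^-7 = 155 W/(m²·K).
F₀ = A × Cω = 0.817 × 155 = 127 W/m².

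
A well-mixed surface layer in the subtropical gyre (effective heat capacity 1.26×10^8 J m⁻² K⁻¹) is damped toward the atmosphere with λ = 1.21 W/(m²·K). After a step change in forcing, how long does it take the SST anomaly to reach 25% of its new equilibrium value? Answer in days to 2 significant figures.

350 days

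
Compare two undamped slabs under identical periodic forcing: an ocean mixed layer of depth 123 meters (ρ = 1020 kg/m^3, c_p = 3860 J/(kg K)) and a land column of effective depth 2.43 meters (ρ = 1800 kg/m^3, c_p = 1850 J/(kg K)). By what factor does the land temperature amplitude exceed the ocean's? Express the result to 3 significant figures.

C_ocean = 1020 × 3860 × 123 = 4.84×10^8 J/(m²·K).
C_land = 1800 × 1850 × 2.43 = 8.09×10^6 J/(m²·K).
Undamped amplitude ∝ 1/C, so A_land/A_ocean = C_ocean/C_land = 59.8.

59.8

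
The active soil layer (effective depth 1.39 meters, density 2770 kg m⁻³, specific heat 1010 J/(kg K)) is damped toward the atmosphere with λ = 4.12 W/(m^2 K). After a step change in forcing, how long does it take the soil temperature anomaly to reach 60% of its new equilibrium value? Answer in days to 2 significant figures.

Areal heat capacity C = ρ c_p D = 2770 × 1010 × 1.39 = 3.89×10^6 J/(m²·K).
τ = C / λ = 3.89×10^6 / 4.12 = 9.44×10^5 s.
Fraction reached: 1 − e^(−t/τ) = 0.60 ⇒ t = −τ ln(1 − 0.60) = τ × 0.916.
t = 8.65×10^5 s = 10.0 days.

10 days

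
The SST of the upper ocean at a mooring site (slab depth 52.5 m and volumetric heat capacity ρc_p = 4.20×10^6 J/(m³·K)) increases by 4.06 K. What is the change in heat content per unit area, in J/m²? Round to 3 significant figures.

8.95×10^8

Areal heat capacity C = ρc_p × D = 4.20×10^6 × 52.5 = 2.20×10^8 J/(m²·K).
ΔQ = C ΔT = 2.20×10^8 × 4.06 = 8.95×10^8 J/m².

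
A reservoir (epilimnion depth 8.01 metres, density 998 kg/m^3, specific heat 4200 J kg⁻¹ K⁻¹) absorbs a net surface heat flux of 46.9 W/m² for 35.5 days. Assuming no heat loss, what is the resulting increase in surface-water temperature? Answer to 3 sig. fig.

Areal heat capacity C = ρ c_p D = 998 × 4200 × 8.01 = 3.36×10^7 J m⁻² K⁻¹.
Net heat input Q = F Δt = 46.9 × (35.5 days × 86400 s/day) = 1.44×10^8 J/m².
ΔT = Q / C = 1.44×10^8 / 3.36×10^7 = 4.28 K.

4.28 K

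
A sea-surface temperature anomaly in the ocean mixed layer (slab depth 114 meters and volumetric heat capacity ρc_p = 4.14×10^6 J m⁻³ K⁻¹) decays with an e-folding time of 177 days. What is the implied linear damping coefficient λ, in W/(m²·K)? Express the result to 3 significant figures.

Areal heat capacity C = ρc_p × D = 4.14×10^6 × 114 = 4.72×10^8 J/(m^2 K).
τ = 177 days = 1.53×10^7 s.
λ = C / τ = 4.72×10^8 / 1.53×10^7 = 30.9 W/(m²·K).

30.9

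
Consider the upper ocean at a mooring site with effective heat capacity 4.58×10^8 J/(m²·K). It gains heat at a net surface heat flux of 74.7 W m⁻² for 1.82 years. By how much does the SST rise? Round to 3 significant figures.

9.37 K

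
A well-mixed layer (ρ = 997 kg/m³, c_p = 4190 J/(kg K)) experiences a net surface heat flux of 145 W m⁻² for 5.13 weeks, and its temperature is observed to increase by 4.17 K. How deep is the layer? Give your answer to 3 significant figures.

Heat input Q = F Δt = 145 × 3.10×10^6 s = 4.50×10^8 J/m².
Required areal heat capacity C = Q / ΔT = 1.08×10^8 J/(m²·K).
Depth D = C / (ρ c_p) = 1.08×10^8 / (997 × 4190) = 25.8 m.

25.8 m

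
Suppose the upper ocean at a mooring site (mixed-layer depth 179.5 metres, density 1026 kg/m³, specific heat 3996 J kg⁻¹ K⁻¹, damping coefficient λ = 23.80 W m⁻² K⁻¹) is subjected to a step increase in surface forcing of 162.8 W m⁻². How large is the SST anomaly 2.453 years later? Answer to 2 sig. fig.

6.3 K

Areal heat capacity C = ρ c_p D = 1026 × 3996 × 179.5 = 7.36×10^8 J/(m²·K).
τ = C / λ = 7.36×10^8 / 23.80 = 3.09×10^7 s.
Equilibrium anomaly ΔT_eq = F / λ = 162.8 / 23.80 = 6.84 K.
t = 2.453 years = 7.74×10^7 s, so t/τ = 2.50.
ΔT(t) = ΔT_eq (1 − e^(−t/τ)) = 6.84 × (1 − e^−2.50) = 6.28 K.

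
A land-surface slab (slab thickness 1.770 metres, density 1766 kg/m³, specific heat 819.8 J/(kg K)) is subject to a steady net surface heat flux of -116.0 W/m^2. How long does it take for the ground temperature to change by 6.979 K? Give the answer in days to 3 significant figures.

1.78 days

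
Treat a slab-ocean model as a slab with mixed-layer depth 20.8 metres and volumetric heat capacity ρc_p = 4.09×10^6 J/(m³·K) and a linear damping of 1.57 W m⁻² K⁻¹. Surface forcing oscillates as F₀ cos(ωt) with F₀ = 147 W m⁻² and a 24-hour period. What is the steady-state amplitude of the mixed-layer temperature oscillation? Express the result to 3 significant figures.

0.0238 K

Areal heat capacity C = ρc_p × D = 4.09×10^6 × 20.8 = 8.51×10^7 J m⁻² K⁻¹.
Angular frequency ω = 2π / T = 2π / 86400 s = 7.27×10^-5 s⁻¹.
√((Cω)² + λ²) = √((6190)² + 1.57²) = 6190 W/(m²·K).
Amplitude A = F₀ / √((Cω)²+λ²) = 147 / 6190 = 0.0238 K.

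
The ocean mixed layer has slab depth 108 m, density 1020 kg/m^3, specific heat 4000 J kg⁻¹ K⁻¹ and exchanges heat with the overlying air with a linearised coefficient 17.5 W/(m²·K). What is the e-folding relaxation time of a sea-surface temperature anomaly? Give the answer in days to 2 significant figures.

290 days

Areal heat capacity C = ρ c_p D = 1020 × 4000 × 108 = 4.41×10^8 J/(m²·K).
Relaxation time τ = C / λ = 4.41×10^8 / 17.5 = 2.52×10^7 s.
In days: 2.52×10^7 s / (86400 s/day) = 291 days.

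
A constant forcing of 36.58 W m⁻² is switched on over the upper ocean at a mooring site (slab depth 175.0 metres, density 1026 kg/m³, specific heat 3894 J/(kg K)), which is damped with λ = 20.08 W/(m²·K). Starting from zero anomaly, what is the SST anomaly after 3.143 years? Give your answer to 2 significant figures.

Areal heat capacity C = ρ c_p D = 1026 × 3894 × 175.0 = 6.99×10^8 J m⁻² K⁻¹.
τ = C / λ = 6.99×10^8 / 20.08 = 3.48×10^7 s.
Equilibrium anomaly ΔT_eq = F / λ = 36.58 / 20.08 = 1.82 K.
t = 3.143 years = 9.92×10^7 s, so t/τ = 2.85.
ΔT(t) = ΔT_eq (1 − e^(−t/τ)) = 1.82 × (1 − e^−2.85) = 1.72 K.

1.7 K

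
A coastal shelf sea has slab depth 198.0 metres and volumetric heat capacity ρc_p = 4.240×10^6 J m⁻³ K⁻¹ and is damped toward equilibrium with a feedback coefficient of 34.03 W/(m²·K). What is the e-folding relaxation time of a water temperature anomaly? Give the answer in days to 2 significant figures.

290 days

Areal heat capacity C = ρc_p × D = 4.240×10^6 × 198.0 = 8.40×10^8 J/(m^2 K).
Relaxation time τ = C / λ = 8.40×10^8 / 34.03 = 2.47×10^7 s.
In days: 2.47×10^7 s / (86400 s/day) = 286 days.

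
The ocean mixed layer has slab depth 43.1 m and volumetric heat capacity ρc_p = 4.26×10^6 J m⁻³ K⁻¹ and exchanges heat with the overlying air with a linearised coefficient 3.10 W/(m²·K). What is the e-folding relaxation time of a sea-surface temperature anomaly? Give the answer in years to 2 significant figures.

1.9 years

Areal heat capacity C = ρc_p × D = 4.26×10^6 × 43.1 = 1.84×10^8 J/(m^2 K).
Relaxation time τ = C / λ = 1.84×10^8 / 3.10 = 5.92×10^7 s.
In years: 5.92×10^7 s / (3.156×10^7 s/year) = 1.88 years.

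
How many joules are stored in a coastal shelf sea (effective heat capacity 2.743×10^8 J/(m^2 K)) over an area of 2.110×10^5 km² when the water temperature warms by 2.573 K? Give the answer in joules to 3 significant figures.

1.49×10^20 J

Areal heat capacity C = 2.743×10^8 J/(m^2 K) (given).
Heat per unit area: q = C ΔT = 2.74×10^8 × 2.573 = 7.06×10^8 J/m².
Total heat: Q = q × A = 7.06×10^8 × (2.110×10^5 × 10⁶ m²) = 1.49×10^20 J.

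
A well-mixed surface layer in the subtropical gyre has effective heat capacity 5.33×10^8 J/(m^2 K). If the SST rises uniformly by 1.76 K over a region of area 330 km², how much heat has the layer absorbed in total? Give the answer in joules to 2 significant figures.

Areal heat capacity C = 5.33×10^8 J/(m^2 K) (given).
Heat per unit area: q = C ΔT = 5.33×10^8 × 1.76 = 9.38×10^8 J/m².
Total heat: Q = q × A = 9.38×10^8 × (330 × 10⁶ m²) = 3.10×10^17 J.

3.1×10^17 J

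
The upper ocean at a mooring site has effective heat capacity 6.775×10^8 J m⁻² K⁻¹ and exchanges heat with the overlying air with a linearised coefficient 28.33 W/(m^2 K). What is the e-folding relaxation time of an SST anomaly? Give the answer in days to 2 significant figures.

Areal heat capacity C = 6.775×10^8 J m⁻² K⁻¹ (given).
Relaxation time τ = C / λ = 6.78×10^8 / 28.33 = 2.39×10^7 s.
In days: 2.39×10^7 s / (86400 s/day) = 277 days.

280 days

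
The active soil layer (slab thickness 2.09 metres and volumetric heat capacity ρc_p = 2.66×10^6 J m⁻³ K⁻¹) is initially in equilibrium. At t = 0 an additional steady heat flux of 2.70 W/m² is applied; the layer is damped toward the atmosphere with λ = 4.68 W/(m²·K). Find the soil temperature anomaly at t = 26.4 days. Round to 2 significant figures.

0.49 K

Areal heat capacity C = ρc_p × D = 2.66×10^6 × 2.09 = 5.56×10^6 J/(m^2 K).
τ = C / λ = 5.56×10^6 / 4.68 = 1.19×10^6 s.
Equilibrium anomaly ΔT_eq = F / λ = 2.70 / 4.68 = 0.577 K.
t = 26.4 days = 2.28×10^6 s, so t/τ = 1.92.
ΔT(t) = ΔT_eq (1 − e^(−t/τ)) = 0.577 × (1 − e^−1.92) = 0.492 K.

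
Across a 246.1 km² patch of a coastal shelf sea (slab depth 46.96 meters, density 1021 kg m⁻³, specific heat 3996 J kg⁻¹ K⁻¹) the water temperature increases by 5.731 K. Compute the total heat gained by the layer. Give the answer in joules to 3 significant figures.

Areal heat capacity C = ρ c_p D = 1021 × 3996 × 46.96 = 1.92×10^8 J/(m^2 K).
Heat per unit area: q = C ΔT = 1.92×10^8 × 5.731 = 1.10×10^9 J/m².
Total heat: Q = q × A = 1.10×10^9 × (246.1 × 10⁶ m²) = 2.70×10^17 J.

2.70×10^17 J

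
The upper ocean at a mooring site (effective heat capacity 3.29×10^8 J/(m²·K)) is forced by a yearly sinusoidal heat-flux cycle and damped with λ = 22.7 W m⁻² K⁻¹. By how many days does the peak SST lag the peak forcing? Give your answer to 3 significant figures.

71.9 days

Areal heat capacity C = 3.29×10^8 J/(m²·K) (given).
ω = 2π / 3.15×10^7 s = 1.99×10^-7 s⁻¹.
Phase lag φ = arctan(Cω/λ) = arctan(65.5/22.7) = 1.24 rad.
Time lag = φ / ω = 1.24 / 1.99×10^-7 = 6.21×10^6 s = 71.9 days.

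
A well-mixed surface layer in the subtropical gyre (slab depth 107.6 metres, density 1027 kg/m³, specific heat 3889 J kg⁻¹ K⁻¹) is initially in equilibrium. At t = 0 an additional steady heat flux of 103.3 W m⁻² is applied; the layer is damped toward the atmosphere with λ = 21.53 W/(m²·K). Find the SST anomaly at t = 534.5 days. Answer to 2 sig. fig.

4.3 K

Areal heat capacity C = ρ c_p D = 1027 × 3889 × 107.6 = 4.30×10^8 J m⁻² K⁻¹.
τ = C / λ = 4.30×10^8 / 21.53 = 2.00×10^7 s.
Equilibrium anomaly ΔT_eq = F / λ = 103.3 / 21.53 = 4.80 K.
t = 534.5 days = 4.62×10^7 s, so t/τ = 2.31.
ΔT(t) = ΔT_eq (1 − e^(−t/τ)) = 4.80 × (1 − e^−2.31) = 4.32 K.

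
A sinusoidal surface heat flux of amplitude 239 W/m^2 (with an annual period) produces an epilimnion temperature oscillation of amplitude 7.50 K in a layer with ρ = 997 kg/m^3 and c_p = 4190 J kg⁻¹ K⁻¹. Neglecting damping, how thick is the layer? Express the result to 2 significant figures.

ω = 2π / 3.15×10^7 s = 1.99×10^-7 s⁻¹.
Required C = F₀ / (A ω) = 239 / (7.50 × 1.99×10^-7) = 1.60×10^8 J/(m²·K).
D = C / (ρ c_p) = 1.60×10^8 / (997 × 4190) = 38.3 m.

38 m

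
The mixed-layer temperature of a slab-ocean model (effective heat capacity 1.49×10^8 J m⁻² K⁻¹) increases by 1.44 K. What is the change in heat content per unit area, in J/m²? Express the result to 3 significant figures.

Areal heat capacity C = 1.49×10^8 J m⁻² K⁻¹ (given).
ΔQ = C ΔT = 1.49×10^8 × 1.44 = 2.15×10^8 J/m².

2.15×10^8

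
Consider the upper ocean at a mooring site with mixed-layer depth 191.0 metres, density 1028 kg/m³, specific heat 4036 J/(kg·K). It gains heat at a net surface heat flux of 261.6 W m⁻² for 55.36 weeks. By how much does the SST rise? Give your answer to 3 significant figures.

11.1 K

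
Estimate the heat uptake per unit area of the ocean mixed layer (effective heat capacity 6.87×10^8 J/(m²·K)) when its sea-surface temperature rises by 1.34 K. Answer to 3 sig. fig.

Areal heat capacity C = 6.87×10^8 J/(m²·K) (given).
ΔQ = C ΔT = 6.87×10^8 × 1.34 = 9.21×10^8 J/m².

9.21×10^8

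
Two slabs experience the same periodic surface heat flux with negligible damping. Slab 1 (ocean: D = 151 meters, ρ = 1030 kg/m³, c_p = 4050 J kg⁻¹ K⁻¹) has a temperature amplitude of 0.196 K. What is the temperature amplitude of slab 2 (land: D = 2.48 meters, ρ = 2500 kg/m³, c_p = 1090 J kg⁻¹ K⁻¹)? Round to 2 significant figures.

C_ocean = 6.30×10^8 J/(m²·K); C_land = 6.76×10^6 J/(m²·K).
A ∝ 1/C ⇒ A_land = A_ocean × C_ocean/C_land = 0.196 × 93.2 = 18.3 K.

18 K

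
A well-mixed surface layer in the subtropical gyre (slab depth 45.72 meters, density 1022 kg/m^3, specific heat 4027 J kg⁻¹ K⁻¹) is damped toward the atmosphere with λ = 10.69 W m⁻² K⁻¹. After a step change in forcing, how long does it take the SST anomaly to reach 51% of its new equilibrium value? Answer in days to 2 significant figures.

Areal heat capacity C = ρ c_p D = 1022 × 4027 × 45.72 = 1.88×10^8 J m⁻² K⁻¹.
τ = C / λ = 1.88×10^8 / 10.69 = 1.76×10^7 s.
Fraction reached: 1 − e^(−t/τ) = 0.51 ⇒ t = −τ ln(1 − 0.51) = τ × 0.713.
t = 1.26×10^7 s = 145 days.

150 days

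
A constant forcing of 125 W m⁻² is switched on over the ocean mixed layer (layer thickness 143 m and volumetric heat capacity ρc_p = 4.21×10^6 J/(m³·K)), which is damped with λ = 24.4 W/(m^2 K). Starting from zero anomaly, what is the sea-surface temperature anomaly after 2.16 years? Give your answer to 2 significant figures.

4.8 K

Areal heat capacity C = ρc_p × D = 4.21×10^6 × 143 = 6.02×10^8 J/(m^2 K).
τ = C / λ = 6.02×10^8 / 24.4 = 2.47×10^7 s.
Equilibrium anomaly ΔT_eq = F / λ = 125 / 24.4 = 5.12 K.
t = 2.16 years = 6.82×10^7 s, so t/τ = 2.76.
ΔT(t) = ΔT_eq (1 − e^(−t/τ)) = 5.12 × (1 − e^−2.76) = 4.80 K.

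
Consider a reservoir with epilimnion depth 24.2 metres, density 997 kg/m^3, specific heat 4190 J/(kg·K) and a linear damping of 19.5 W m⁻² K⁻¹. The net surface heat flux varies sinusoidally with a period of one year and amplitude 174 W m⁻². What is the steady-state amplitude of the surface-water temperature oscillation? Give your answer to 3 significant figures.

6.21 K

Areal heat capacity C = ρ c_p D = 997 × 4190 × 24.2 = 1.01×10^8 J/(m^2 K).
Angular frequency ω = 2π / T = 2π / 3.15×10^7 s = 1.99×10^-7 s⁻¹.
√((Cω)² + λ²) = √((20.1)² + 19.5²) = 28.0 W/(m²·K).
Amplitude A = F₀ / √((Cω)²+λ²) = 174 / 28.0 = 6.21 K.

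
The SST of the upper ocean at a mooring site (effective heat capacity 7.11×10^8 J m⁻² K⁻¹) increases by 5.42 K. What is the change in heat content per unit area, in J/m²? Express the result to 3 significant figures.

Areal heat capacity C = 7.11×10^8 J m⁻² K⁻¹ (given).
ΔQ = C ΔT = 7.11×10^8 × 5.42 = 3.85×10^9 J/m².

3.85×10^9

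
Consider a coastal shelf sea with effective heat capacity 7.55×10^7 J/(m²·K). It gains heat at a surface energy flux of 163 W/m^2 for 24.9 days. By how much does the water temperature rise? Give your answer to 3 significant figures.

Areal heat capacity C = 7.55×10^7 J/(m²·K) (given).
Net heat input Q = F Δt = 163 × (24.9 days × 86400 s/day) = 3.51×10^8 J/m².
ΔT = Q / C = 3.51×10^8 / 7.55×10^7 = 4.64 K.

4.64 K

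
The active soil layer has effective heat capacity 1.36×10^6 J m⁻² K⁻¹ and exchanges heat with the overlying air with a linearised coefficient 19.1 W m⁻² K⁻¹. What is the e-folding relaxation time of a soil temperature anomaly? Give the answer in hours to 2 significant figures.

Areal heat capacity C = 1.36×10^6 J m⁻² K⁻¹ (given).
Relaxation time τ = C / λ = 1.36×10^6 / 19.1 = 71200 s.
In hours: 71200 s / (3600 s/hour) = 19.8 hours.

20 hours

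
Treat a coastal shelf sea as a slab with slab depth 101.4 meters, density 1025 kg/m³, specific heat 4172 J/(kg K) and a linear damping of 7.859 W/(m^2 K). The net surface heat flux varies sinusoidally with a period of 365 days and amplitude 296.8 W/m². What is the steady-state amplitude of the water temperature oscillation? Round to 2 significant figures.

3.4 K

Areal heat capacity C = ρ c_p D = 1025 × 4172 × 101.4 = 4.34×10^8 J/(m²·K).
Angular frequency ω = 2π / T = 2π / 3.15×10^7 s = 1.99×10^-7 s⁻¹.
√((Cω)² + λ²) = √((86.4)² + 7.859²) = 86.7 W/(m²·K).
Amplitude A = F₀ / √((Cω)²+λ²) = 296.8 / 86.7 = 3.42 K.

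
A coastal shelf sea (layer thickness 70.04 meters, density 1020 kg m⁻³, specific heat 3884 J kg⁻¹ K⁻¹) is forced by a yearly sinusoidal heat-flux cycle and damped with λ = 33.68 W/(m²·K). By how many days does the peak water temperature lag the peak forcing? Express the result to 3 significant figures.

59.5 days

Areal heat capacity C = ρ c_p D = 1020 × 3884 × 70.04 = 2.77×10^8 J m⁻² K⁻¹.
ω = 2π / 3.15×10^7 s = 1.99×10^-7 s⁻¹.
Phase lag φ = arctan(Cω/λ) = arctan(55.3/33.68) = 1.02 rad.
Time lag = φ / ω = 1.02 / 1.99×10^-7 = 5.14×10^6 s = 59.5 days.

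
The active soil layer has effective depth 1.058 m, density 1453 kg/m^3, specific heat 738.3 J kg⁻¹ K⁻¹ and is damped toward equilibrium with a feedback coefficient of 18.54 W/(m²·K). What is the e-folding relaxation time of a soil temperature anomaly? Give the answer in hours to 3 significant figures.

Areal heat capacity C = ρ c_p D = 1453 × 738.3 × 1.058 = 1.13×10^6 J/(m^2 K).
Relaxation time τ = C / λ = 1.13×10^6 / 18.54 = 61200 s.
In hours: 61200 s / (3600 s/hour) = 17.0 hours.

17.0 hours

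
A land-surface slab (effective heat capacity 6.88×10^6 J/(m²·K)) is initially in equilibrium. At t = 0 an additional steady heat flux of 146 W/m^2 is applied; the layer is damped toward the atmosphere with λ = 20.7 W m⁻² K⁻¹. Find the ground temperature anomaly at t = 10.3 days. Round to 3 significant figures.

6.57 K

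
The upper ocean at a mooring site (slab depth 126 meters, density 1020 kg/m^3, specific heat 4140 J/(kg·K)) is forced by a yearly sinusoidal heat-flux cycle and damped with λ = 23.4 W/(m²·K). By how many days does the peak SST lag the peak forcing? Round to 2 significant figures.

Areal heat capacity C = ρ c_p D = 1020 × 4140 × 126 = 5.32×10^8 J m⁻² K⁻¹.
ω = 2π / 3.15×10^7 s = 1.99×10^-7 s⁻¹.
Phase lag φ = arctan(Cω/λ) = arctan(106/23.4) = 1.35 rad.
Time lag = φ / ω = 1.35 / 1.99×10^-7 = 6.79×10^6 s = 78.6 days.

79 days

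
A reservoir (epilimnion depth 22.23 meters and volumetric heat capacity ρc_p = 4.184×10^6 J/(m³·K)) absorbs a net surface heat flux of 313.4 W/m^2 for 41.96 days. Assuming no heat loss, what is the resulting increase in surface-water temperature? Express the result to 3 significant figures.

12.2 K

Areal heat capacity C = ρc_p × D = 4.184×10^6 × 22.23 = 9.30×10^7 J/(m^2 K).
Net heat input Q = F Δt = 313.4 × (41.96 days × 86400 s/day) = 1.14×10^9 J/m².
ΔT = Q / C = 1.14×10^9 / 9.30×10^7 = 12.2 K.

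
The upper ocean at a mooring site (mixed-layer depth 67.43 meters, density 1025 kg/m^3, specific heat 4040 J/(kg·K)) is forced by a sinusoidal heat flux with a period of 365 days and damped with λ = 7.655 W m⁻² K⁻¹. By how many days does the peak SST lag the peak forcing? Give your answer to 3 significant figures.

83.3 days

Areal heat capacity C = ρ c_p D = 1025 × 4040 × 67.43 = 2.79×10^8 J/(m²·K).
ω = 2π / 3.15×10^7 s = 1.99×10^-7 s⁻¹.
Phase lag φ = arctan(Cω/λ) = arctan(55.6/7.655) = 1.43 rad.
Time lag = φ / ω = 1.43 / 1.99×10^-7 = 7.20×10^6 s = 83.3 days.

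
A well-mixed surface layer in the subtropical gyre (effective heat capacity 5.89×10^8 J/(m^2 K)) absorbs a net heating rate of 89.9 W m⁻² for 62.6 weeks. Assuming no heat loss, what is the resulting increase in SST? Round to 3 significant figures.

5.78 K

Areal heat capacity C = 5.89×10^8 J/(m^2 K) (given).
Net heat input Q = F Δt = 89.9 × (62.6 weeks × 6.048×10^5 s/week) = 3.40×10^9 J/m².
ΔT = Q / C = 3.40×10^9 / 5.89×10^8 = 5.78 K.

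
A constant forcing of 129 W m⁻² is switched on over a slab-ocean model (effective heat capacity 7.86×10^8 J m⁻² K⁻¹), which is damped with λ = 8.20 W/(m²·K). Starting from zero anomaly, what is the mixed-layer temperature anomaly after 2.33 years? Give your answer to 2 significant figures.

8.4 K

Areal heat capacity C = 7.86×10^8 J m⁻² K⁻¹ (given).
τ = C / λ = 7.86×10^8 / 8.20 = 9.59×10^7 s.
Equilibrium anomaly ΔT_eq = F / λ = 129 / 8.20 = 15.7 K.
t = 2.33 years = 7.35×10^7 s, so t/τ = 0.767.
ΔT(t) = ΔT_eq (1 − e^(−t/τ)) = 15.7 × (1 − e^−0.767) = 8.43 K.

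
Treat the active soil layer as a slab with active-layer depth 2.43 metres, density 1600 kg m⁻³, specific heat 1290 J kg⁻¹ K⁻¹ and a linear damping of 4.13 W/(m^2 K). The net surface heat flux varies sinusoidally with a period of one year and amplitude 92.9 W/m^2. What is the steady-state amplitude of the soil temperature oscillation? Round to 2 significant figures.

Areal heat capacity C = ρ c_p D = 1600 × 1290 × 2.43 = 5.02×10^6 J/(m²·K).
Angular frequency ω = 2π / T = 2π / 3.15×10^7 s = 1.99×10^-7 s⁻¹.
√((Cω)² + λ²) = √((0.999)² + 4.13²) = 4.25 W/(m²·K).
Amplitude A = F₀ / √((Cω)²+λ²) = 92.9 / 4.25 = 21.9 K.

22 K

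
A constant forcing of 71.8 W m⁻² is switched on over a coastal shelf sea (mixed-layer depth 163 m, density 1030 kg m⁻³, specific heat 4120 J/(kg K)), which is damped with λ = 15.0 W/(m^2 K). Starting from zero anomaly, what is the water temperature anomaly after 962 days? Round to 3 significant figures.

Areal heat capacity C = ρ c_p D = 1030 × 4120 × 163 = 6.92×10^8 J/(m^2 K).
τ = C / λ = 6.92×10^8 / 15.0 = 4.61×10^7 s.
Equilibrium anomaly ΔT_eq = F / λ = 71.8 / 15.0 = 4.79 K.
t = 962 days = 8.31×10^7 s, so t/τ = 1.80.
ΔT(t) = ΔT_eq (1 − e^(−t/τ)) = 4.79 × (1 − e^−1.80) = 4.00 K.

4.00 K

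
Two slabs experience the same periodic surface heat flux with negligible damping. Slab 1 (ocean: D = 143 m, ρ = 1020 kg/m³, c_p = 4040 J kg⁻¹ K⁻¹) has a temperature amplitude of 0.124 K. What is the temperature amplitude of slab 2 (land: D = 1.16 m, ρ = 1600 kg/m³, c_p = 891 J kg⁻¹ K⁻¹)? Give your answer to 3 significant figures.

C_ocean = 5.89×10^8 J/(m²·K); C_land = 1.65×10^6 J/(m²·K).
A ∝ 1/C ⇒ A_land = A_ocean × C_ocean/C_land = 0.124 × 356 = 44.2 K.

44.2 K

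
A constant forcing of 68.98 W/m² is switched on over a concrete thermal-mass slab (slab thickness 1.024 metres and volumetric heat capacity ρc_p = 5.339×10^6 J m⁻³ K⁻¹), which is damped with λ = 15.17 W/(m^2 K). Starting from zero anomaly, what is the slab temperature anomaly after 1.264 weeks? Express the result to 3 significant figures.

4.00 K

Areal heat capacity C = ρc_p × D = 5.339×10^6 × 1.024 = 5.47×10^6 J/(m^2 K).
τ = C / λ = 5.47×10^6 / 15.17 = 3.60×10^5 s.
Equilibrium anomaly ΔT_eq = F / λ = 68.98 / 15.17 = 4.55 K.
t = 1.264 weeks = 7.64×10^5 s, so t/τ = 2.12.
ΔT(t) = ΔT_eq (1 − e^(−t/τ)) = 4.55 × (1 − e^−2.12) = 4.00 K.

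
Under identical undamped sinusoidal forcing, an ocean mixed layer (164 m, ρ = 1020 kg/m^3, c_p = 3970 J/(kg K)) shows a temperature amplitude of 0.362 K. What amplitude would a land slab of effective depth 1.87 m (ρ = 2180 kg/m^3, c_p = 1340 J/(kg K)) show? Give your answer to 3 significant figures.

C_ocean = 6.64×10^8 J/(m²·K); C_land = 5.46×10^6 J/(m²·K).
A ∝ 1/C ⇒ A_land = A_ocean × C_ocean/C_land = 0.362 × 122 = 44.0 K.

44.0 K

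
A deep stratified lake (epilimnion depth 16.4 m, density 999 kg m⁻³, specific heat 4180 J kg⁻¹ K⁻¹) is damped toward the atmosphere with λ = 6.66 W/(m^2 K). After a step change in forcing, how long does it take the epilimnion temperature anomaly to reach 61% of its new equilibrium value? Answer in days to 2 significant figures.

110 days

Areal heat capacity C = ρ c_p D = 999 × 4180 × 16.4 = 6.85×10^7 J m⁻² K⁻¹.
τ = C / λ = 6.85×10^7 / 6.66 = 1.03×10^7 s.
Fraction reached: 1 − e^(−t/τ) = 0.61 ⇒ t = −τ ln(1 − 0.61) = τ × 0.942.
t = 9.68×10^6 s = 112 days.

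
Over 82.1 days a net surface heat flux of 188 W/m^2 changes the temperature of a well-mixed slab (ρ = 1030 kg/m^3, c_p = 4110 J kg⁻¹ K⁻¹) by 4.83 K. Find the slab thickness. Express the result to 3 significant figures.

Heat input Q = F Δt = 188 × 7.09×10^6 s = 1.33×10^9 J/m².
Required areal heat capacity C = Q / ΔT = 2.76×10^8 J/(m²·K).
Depth D = C / (ρ c_p) = 2.76×10^8 / (1030 × 4110) = 65.2 m.

65.2 m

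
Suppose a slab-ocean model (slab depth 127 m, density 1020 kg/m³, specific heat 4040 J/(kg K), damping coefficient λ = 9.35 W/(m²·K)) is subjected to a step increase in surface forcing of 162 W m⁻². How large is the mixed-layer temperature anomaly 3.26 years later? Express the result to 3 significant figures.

Areal heat capacity C = ρ c_p D = 1020 × 4040 × 127 = 5.23×10^8 J/(m^2 K).
τ = C / λ = 5.23×10^8 / 9.35 = 5.60×10^7 s.
Equilibrium anomaly ΔT_eq = F / λ = 162 / 9.35 = 17.3 K.
t = 3.26 years = 1.03×10^8 s, so t/τ = 1.84.
ΔT(t) = ΔT_eq (1 − e^(−t/τ)) = 17.3 × (1 − e^−1.84) = 14.6 K.

14.6 K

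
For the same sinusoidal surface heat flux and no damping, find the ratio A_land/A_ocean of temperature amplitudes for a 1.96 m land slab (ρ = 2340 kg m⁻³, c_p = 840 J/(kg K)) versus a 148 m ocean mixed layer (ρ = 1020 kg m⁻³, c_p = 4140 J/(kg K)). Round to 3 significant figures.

162

C_ocean = 1020 × 4140 × 148 = 6.25×10^8 J/(m²·K).
C_land = 2340 × 840 × 1.96 = 3.85×10^6 J/(m²·K).
Undamped amplitude ∝ 1/C, so A_land/A_ocean = C_ocean/C_land = 162.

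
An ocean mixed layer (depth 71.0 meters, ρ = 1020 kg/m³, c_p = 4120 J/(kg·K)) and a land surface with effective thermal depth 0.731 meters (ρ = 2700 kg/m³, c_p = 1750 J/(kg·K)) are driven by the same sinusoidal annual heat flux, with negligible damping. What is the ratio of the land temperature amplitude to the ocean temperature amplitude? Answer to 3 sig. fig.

C_ocean = 1020 × 4120 × 71.0 = 2.98×10^8 J/(m²·K).
C_land = 2700 × 1750 × 0.731 = 3.45×10^6 J/(m²·K).
Undamped amplitude ∝ 1/C, so A_land/A_ocean = C_ocean/C_land = 86.4.

86.4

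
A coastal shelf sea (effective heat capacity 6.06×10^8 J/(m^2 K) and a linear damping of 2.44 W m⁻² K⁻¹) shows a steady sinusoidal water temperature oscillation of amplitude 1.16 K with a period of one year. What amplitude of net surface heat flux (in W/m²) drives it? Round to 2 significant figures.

Areal heat capacity C = 6.06×10^8 J/(m^2 K) (given).
ω = 2π / 3.15×10^7 s = 1.99×10^-7 s⁻¹.
√((Cω)² + λ²) = √((121)² + 2.44²) = 121 W/(m²·K).
F₀ = A × √((Cω)²+λ²) = 1.16 × 121 = 140 W/m².

140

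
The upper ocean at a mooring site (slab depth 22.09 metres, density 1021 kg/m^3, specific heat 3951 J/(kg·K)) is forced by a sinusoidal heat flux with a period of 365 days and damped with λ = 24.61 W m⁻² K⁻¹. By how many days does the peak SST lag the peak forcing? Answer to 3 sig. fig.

Areal heat capacity C = ρ c_p D = 1021 × 3951 × 22.09 = 8.91×10^7 J m⁻² K⁻¹.
ω = 2π / 3.15×10^7 s = 1.99×10^-7 s⁻¹.
Phase lag φ = arctan(Cω/λ) = arctan(17.8/24.61) = 0.625 rad.
Time lag = φ / ω = 0.625 / 1.99×10^-7 = 3.14×10^6 s = 36.3 days.

36.3 days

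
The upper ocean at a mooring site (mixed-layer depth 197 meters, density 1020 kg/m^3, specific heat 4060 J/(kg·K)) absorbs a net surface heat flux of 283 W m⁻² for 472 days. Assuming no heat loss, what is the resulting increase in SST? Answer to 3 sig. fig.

Areal heat capacity C = ρ c_p D = 1020 × 4060 × 197 = 8.16×10^8 J/(m²·K).
Net heat input Q = F Δt = 283 × (472 days × 86400 s/day) = 1.15×10^10 J/m².
ΔT = Q / C = 1.15×10^10 / 8.16×10^8 = 14.1 K.

14.1 K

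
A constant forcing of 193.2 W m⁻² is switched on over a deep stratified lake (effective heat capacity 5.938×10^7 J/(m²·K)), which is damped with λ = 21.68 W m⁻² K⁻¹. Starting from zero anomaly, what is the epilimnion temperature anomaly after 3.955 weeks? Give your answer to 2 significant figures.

5.2 K

Areal heat capacity C = 5.938×10^7 J/(m²·K) (given).
τ = C / λ = 5.94×10^7 / 21.68 = 2.74×10^6 s.
Equilibrium anomaly ΔT_eq = F / λ = 193.2 / 21.68 = 8.91 K.
t = 3.955 weeks = 2.39×10^6 s, so t/τ = 0.873.
ΔT(t) = ΔT_eq (1 − e^(−t/τ)) = 8.91 × (1 − e^−0.873) = 5.19 K.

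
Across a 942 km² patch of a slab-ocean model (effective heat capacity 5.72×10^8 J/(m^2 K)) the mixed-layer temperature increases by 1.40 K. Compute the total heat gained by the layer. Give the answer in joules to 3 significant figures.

Areal heat capacity C = 5.72×10^8 J/(m^2 K) (given).
Heat per unit area: q = C ΔT = 5.72×10^8 × 1.40 = 8.01×10^8 J/m².
Total heat: Q = q × A = 8.01×10^8 × (942 × 10⁶ m²) = 7.54×10^17 J.

7.54×10^17 J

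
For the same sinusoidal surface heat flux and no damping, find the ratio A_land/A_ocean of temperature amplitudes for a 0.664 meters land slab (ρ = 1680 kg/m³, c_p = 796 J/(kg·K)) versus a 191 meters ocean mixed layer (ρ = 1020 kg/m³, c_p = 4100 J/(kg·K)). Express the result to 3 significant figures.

C_ocean = 1020 × 4100 × 191 = 7.99×10^8 J/(m²·K).
C_land = 1680 × 796 × 0.664 = 8.88×10^5 J/(m²·K).
Undamped amplitude ∝ 1/C, so A_land/A_ocean = C_ocean/C_land = 900.

900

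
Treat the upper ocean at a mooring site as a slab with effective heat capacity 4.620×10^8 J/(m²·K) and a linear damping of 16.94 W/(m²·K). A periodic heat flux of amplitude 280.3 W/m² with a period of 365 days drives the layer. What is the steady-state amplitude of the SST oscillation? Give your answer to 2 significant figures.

3.0 K

Areal heat capacity C = 4.620×10^8 J/(m²·K) (given).
Angular frequency ω = 2π / T = 2π / 3.15×10^7 s = 1.99×10^-7 s⁻¹.
√((Cω)² + λ²) = √((92.0)² + 16.94²) = 93.6 W/(m²·K).
Amplitude A = F₀ / √((Cω)²+λ²) = 280.3 / 93.6 = 2.99 K.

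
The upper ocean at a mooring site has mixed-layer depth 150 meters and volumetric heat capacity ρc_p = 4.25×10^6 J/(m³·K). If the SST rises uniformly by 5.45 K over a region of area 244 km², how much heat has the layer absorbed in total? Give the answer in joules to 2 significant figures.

8.5×10^17 J

Areal heat capacity C = ρc_p × D = 4.25×10^6 × 150 = 6.38×10^8 J/(m^2 K).
Heat per unit area: q = C ΔT = 6.38×10^8 × 5.45 = 3.47×10^9 J/m².
Total heat: Q = q × A = 3.47×10^9 × (244 × 10⁶ m²) = 8.48×10^17 J.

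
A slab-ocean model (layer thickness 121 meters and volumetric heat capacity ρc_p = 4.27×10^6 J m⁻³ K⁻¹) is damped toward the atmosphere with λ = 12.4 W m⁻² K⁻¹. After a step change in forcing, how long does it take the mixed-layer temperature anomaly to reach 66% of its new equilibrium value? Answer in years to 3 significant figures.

1.42 years

Areal heat capacity C = ρc_p × D = 4.27×10^6 × 121 = 5.17×10^8 J m⁻² K⁻¹.
τ = C / λ = 5.17×10^8 / 12.4 = 4.17×10^7 s.
Fraction reached: 1 − e^(−t/τ) = 0.66 ⇒ t = −τ ln(1 − 0.66) = τ × 1.08.
t = 4.50×10^7 s = 1.42 years.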